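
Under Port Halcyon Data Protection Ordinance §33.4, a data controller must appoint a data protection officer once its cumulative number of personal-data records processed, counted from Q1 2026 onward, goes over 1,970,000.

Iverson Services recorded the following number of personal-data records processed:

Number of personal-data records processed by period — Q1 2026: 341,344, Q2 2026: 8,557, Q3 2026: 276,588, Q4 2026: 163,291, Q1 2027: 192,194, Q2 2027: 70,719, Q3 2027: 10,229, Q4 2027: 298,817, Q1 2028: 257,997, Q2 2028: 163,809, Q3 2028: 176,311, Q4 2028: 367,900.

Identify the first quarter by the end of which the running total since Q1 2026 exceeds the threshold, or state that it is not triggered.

Through Q1 2026: 341,344
Through Q2 2026: 349,901
Through Q3 2026: 626,489
Through Q4 2026: 789,780
Through Q1 2027: 981,974
Through Q2 2027: 1,052,693
Through Q3 2027: 1,062,922
Through Q4 2027: 1,361,739
Through Q1 2028: 1,619,736
Through Q2 2028: 1,783,545
Through Q3 2028: 1,959,856
Through Q4 2028: 2,327,756 ← exceeds threshold

Q4 2028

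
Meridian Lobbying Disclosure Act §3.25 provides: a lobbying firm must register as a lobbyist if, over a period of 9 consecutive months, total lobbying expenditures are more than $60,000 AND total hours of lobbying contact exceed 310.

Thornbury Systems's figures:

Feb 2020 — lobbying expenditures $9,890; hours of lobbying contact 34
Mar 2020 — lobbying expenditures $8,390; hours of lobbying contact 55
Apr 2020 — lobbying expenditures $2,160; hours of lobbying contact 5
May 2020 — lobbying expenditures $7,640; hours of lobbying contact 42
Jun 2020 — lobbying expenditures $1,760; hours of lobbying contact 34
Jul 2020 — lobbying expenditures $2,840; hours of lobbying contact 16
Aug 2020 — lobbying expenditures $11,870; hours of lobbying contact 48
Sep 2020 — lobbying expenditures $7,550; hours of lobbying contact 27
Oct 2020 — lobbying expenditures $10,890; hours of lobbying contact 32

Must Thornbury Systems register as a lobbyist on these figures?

No

Total lobbying expenditures: $9,890 + $8,390 + $2,160 + $7,640 + $1,760 + $2,840 + $11,870 + $7,550 + $10,890 = $62,990 (> $60,000).
Total hours of lobbying contact: 34 + 55 + 5 + 42 + 34 + 16 + 48 + 27 + 32 = 293 (≤ 310).
The test is 'and': the rule requires both, and at least one is not exceeded.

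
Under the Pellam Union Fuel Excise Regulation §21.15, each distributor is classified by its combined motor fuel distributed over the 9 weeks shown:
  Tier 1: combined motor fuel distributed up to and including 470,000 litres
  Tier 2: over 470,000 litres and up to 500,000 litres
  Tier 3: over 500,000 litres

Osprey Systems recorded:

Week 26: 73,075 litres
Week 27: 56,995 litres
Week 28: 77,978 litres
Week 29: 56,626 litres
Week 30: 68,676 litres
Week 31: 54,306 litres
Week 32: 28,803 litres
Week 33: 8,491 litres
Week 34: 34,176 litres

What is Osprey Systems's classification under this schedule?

Tier 1

Combined motor fuel distributed: 73,075 litres + 56,995 litres + 77,978 litres + 56,626 litres + 68,676 litres + 54,306 litres + 28,803 litres + 8,491 litres + 34,176 litres = 459,126 litres.
459,126 litres ≤ 470,000 litres, so Tier 1 applies.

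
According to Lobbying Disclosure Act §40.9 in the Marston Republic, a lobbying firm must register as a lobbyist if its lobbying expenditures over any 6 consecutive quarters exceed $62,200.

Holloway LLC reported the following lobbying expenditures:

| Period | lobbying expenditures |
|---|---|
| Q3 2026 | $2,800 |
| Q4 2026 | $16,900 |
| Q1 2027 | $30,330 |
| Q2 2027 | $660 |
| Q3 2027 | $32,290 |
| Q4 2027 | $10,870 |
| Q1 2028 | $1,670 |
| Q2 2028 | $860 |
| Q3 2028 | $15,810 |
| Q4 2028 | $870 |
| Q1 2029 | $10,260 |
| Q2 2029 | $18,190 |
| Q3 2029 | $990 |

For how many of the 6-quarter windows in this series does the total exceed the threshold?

Q3 2026–Q4 2027: $2,800 + $16,900 + $30,330 + $660 + $32,290 + $10,870 = $93,850 (over)
Q4 2026–Q1 2028: $16,900 + $30,330 + $660 + $32,290 + $10,870 + $1,670 = $92,720 (over)
Q1 2027–Q2 2028: $30,330 + $660 + $32,290 + $10,870 + $1,670 + $860 = $76,680 (over)
Q2 2027–Q3 2028: $660 + $32,290 + $10,870 + $1,670 + $860 + $15,810 = $62,160 (under)
Q3 2027–Q4 2028: $32,290 + $10,870 + $1,670 + $860 + $15,810 + $870 = $62,370 (over)
Q4 2027–Q1 2029: $10,870 + $1,670 + $860 + $15,810 + $870 + $10,260 = $40,340 (under)
Q1 2028–Q2 2029: $1,670 + $860 + $15,810 + $870 + $10,260 + $18,190 = $47,660 (under)
Q2 2028–Q3 2029: $860 + $15,810 + $870 + $10,260 + $18,190 + $990 = $46,980 (under)
4 windows exceed the threshold.

4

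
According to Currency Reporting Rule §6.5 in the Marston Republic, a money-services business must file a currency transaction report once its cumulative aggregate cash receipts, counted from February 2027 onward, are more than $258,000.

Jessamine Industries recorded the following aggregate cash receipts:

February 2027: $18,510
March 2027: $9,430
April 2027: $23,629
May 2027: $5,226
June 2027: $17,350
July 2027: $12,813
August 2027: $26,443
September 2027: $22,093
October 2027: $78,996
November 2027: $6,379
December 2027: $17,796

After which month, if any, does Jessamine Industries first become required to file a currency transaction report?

Not triggered

Through February 2027: $18,510
Through March 2027: $27,940
Through April 2027: $51,569
Through May 2027: $56,795
Through June 2027: $74,145
Through July 2027: $86,958
Through August 2027: $113,401
Through September 2027: $135,494
Through October 2027: $214,490
Through November 2027: $220,869
Through December 2027: $238,665
Final cumulative total $238,665 ≤ $258,000; the threshold is never exceeded.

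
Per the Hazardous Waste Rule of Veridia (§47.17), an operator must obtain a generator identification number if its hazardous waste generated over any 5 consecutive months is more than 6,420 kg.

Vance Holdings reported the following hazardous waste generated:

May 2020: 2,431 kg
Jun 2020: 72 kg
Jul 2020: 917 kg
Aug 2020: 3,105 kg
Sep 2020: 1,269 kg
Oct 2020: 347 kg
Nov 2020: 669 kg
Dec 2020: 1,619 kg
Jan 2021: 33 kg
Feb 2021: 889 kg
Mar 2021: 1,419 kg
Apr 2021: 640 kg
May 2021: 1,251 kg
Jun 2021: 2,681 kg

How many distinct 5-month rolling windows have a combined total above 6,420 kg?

May 2020–Sep 2020: 2,431 kg + 72 kg + 917 kg + 3,105 kg + 1,269 kg = 7,794 kg (over)
Jun 2020–Oct 2020: 72 kg + 917 kg + 3,105 kg + 1,269 kg + 347 kg = 5,710 kg (under)
Jul 2020–Nov 2020: 917 kg + 3,105 kg + 1,269 kg + 347 kg + 669 kg = 6,307 kg (under)
Aug 2020–Dec 2020: 3,105 kg + 1,269 kg + 347 kg + 669 kg + 1,619 kg = 7,009 kg (over)
Sep 2020–Jan 2021: 1,269 kg + 347 kg + 669 kg + 1,619 kg + 33 kg = 3,937 kg (under)
Oct 2020–Feb 2021: 347 kg + 669 kg + 1,619 kg + 33 kg + 889 kg = 3,557 kg (under)
Nov 2020–Mar 2021: 669 kg + 1,619 kg + 33 kg + 889 kg + 1,419 kg = 4,629 kg (under)
Dec 2020–Apr 2021: 1,619 kg + 33 kg + 889 kg + 1,419 kg + 640 kg = 4,600 kg (under)
Jan 2021–May 2021: 33 kg + 889 kg + 1,419 kg + 640 kg + 1,251 kg = 4,232 kg (under)
Feb 2021–Jun 2021: 889 kg + 1,419 kg + 640 kg + 1,251 kg + 2,681 kg = 6,880 kg (over)
3 windows exceed the threshold.

3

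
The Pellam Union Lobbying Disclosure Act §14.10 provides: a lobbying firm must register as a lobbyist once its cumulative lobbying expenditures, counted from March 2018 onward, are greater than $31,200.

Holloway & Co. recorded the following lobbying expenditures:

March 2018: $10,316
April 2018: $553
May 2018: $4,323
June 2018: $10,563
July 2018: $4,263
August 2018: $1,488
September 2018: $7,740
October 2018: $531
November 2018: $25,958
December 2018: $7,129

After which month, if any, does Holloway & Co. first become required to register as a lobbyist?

August 2018

Through March 2018: $10,316
Through April 2018: $10,869
Through May 2018: $15,192
Through June 2018: $25,755
Through July 2018: $30,018
Through August 2018: $31,506 ← exceeds threshold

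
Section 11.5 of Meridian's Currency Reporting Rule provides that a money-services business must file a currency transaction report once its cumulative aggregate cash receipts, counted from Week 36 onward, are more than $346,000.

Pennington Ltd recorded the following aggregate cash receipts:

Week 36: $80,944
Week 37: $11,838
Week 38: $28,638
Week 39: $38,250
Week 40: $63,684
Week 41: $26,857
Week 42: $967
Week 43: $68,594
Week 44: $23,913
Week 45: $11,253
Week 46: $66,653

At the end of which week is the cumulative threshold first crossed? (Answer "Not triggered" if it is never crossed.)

Week 45

Through Week 36: $80,944
Through Week 37: $92,782
Through Week 38: $121,420
Through Week 39: $159,670
Through Week 40: $223,354
Through Week 41: $250,211
Through Week 42: $251,178
Through Week 43: $319,772
Through Week 44: $343,685
Through Week 45: $354,938 ← exceeds threshold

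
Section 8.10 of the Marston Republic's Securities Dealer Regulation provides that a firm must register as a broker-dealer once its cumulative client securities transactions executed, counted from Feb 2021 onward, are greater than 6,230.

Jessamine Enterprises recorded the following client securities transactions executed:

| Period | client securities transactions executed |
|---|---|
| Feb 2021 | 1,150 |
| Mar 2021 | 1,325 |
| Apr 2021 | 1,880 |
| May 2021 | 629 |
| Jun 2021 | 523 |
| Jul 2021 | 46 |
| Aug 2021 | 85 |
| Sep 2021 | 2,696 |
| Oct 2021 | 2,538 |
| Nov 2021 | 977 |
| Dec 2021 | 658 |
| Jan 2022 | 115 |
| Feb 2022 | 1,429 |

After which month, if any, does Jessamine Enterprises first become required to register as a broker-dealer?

Through Feb 2021: 1,150
Through Mar 2021: 2,475
Through Apr 2021: 4,355
Through May 2021: 4,984
Through Jun 2021: 5,507
Through Jul 2021: 5,553
Through Aug 2021: 5,638
Through Sep 2021: 8,334 ← exceeds threshold

Sep 2021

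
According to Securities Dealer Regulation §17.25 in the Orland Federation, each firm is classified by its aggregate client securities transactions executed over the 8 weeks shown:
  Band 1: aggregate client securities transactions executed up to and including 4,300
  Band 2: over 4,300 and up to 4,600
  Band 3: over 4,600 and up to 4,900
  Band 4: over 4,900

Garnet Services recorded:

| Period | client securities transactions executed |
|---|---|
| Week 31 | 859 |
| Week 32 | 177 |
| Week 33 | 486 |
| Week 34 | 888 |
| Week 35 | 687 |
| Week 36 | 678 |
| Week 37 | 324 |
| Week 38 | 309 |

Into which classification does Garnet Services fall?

Aggregate client securities transactions executed: 859 + 177 + 486 + 888 + 687 + 678 + 324 + 309 = 4,408.
4,300 < 4,408 ≤ 4,600, so Band 2 applies.

Band 2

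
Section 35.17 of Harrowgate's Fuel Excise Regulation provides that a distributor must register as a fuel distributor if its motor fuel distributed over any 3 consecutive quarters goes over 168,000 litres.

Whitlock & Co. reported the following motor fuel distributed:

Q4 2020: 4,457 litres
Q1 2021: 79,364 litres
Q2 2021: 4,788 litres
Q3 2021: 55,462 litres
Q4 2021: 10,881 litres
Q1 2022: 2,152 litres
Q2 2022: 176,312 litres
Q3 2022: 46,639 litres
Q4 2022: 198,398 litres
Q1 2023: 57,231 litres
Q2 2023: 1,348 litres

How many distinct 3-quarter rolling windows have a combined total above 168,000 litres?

5

Q4 2020–Q2 2021: 4,457 litres + 79,364 litres + 4,788 litres = 88,609 litres (under)
Q1 2021–Q3 2021: 79,364 litres + 4,788 litres + 55,462 litres = 139,614 litres (under)
Q2 2021–Q4 2021: 4,788 litres + 55,462 litres + 10,881 litres = 71,131 litres (under)
Q3 2021–Q1 2022: 55,462 litres + 10,881 litres + 2,152 litres = 68,495 litres (under)
Q4 2021–Q2 2022: 10,881 litres + 2,152 litres + 176,312 litres = 189,345 litres (over)
Q1 2022–Q3 2022: 2,152 litres + 176,312 litres + 46,639 litres = 225,103 litres (over)
Q2 2022–Q4 2022: 176,312 litres + 46,639 litres + 198,398 litres = 421,349 litres (over)
Q3 2022–Q1 2023: 46,639 litres + 198,398 litres + 57,231 litres = 302,268 litres (over)
Q4 2022–Q2 2023: 198,398 litres + 57,231 litres + 1,348 litres = 256,977 litres (over)
5 windows exceed the threshold.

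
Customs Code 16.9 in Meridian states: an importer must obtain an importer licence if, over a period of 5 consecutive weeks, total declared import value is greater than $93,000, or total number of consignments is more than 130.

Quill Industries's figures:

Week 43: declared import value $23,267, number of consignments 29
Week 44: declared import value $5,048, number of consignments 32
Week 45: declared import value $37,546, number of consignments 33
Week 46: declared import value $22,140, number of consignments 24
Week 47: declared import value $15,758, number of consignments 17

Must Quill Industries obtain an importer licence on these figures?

Yes

Total declared import value: $23,267 + $5,048 + $37,546 + $22,140 + $15,758 = $103,759 (> $93,000).
Total number of consignments: 29 + 32 + 33 + 24 + 17 = 135 (> 130).
The test is 'or': at least one threshold is exceeded.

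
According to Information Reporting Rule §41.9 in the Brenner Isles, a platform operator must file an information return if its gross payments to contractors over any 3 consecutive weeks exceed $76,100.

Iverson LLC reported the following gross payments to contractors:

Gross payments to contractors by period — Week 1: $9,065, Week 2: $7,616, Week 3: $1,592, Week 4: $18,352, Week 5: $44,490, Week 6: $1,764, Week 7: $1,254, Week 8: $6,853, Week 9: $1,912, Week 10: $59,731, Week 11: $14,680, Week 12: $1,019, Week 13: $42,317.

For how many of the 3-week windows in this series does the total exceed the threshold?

1

Week 1–Week 3: $9,065 + $7,616 + $1,592 = $18,273 (under)
Week 2–Week 4: $7,616 + $1,592 + $18,352 = $27,560 (under)
Week 3–Week 5: $1,592 + $18,352 + $44,490 = $64,434 (under)
Week 4–Week 6: $18,352 + $44,490 + $1,764 = $64,606 (under)
Week 5–Week 7: $44,490 + $1,764 + $1,254 = $47,508 (under)
Week 6–Week 8: $1,764 + $1,254 + $6,853 = $9,871 (under)
Week 7–Week 9: $1,254 + $6,853 + $1,912 = $10,019 (under)
Week 8–Week 10: $6,853 + $1,912 + $59,731 = $68,496 (under)
Week 9–Week 11: $1,912 + $59,731 + $14,680 = $76,323 (over)
Week 10–Week 12: $59,731 + $14,680 + $1,019 = $75,430 (under)
Week 11–Week 13: $14,680 + $1,019 + $42,317 = $58,016 (under)
1 window exceeds the threshold.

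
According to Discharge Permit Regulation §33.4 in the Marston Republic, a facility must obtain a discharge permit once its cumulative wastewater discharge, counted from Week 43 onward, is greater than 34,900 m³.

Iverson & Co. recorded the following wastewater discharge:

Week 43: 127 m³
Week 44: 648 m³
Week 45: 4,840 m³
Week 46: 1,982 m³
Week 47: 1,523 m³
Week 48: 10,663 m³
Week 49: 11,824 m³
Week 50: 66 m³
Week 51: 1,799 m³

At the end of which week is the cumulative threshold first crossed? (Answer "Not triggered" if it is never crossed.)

Through Week 43: 127 m³
Through Week 44: 775 m³
Through Week 45: 5,615 m³
Through Week 46: 7,597 m³
Through Week 47: 9,120 m³
Through Week 48: 19,783 m³
Through Week 49: 31,607 m³
Through Week 50: 31,673 m³
Through Week 51: 33,472 m³
Final cumulative total 33,472 m³ ≤ 34,900 m³; the threshold is never exceeded.

Not triggered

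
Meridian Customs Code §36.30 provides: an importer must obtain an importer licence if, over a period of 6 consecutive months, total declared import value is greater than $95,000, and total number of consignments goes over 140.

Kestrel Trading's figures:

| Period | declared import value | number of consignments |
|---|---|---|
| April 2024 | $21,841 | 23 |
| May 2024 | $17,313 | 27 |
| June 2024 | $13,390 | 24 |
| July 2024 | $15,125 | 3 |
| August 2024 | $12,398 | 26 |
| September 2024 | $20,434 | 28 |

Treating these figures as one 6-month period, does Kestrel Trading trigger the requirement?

Total declared import value: $21,841 + $17,313 + $13,390 + $15,125 + $12,398 + $20,434 = $100,501 (> $95,000).
Total number of consignments: 23 + 27 + 24 + 3 + 26 + 28 = 131 (≤ 140).
The test is 'and': the rule requires both, and at least one is not exceeded.

No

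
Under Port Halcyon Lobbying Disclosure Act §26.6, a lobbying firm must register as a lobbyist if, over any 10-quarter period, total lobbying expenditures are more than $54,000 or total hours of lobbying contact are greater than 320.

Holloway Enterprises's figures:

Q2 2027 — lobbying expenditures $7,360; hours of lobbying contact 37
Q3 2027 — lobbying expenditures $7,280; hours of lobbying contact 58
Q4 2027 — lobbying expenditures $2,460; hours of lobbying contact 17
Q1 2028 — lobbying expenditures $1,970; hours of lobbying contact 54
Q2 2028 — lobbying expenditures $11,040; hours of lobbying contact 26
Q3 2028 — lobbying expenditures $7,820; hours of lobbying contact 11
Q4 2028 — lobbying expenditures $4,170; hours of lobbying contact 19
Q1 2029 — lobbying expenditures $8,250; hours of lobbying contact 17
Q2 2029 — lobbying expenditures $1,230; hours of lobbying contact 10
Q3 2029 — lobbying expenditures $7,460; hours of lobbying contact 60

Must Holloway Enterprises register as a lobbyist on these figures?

Total lobbying expenditures: $7,360 + $7,280 + $2,460 + $1,970 + $11,040 + $7,820 + $4,170 + $8,250 + $1,230 + $7,460 = $59,040 (> $54,000).
Total hours of lobbying contact: 37 + 58 + 17 + 54 + 26 + 11 + 19 + 17 + 10 + 60 = 309 (≤ 320).
The test is 'or': at least one threshold is exceeded.

Yes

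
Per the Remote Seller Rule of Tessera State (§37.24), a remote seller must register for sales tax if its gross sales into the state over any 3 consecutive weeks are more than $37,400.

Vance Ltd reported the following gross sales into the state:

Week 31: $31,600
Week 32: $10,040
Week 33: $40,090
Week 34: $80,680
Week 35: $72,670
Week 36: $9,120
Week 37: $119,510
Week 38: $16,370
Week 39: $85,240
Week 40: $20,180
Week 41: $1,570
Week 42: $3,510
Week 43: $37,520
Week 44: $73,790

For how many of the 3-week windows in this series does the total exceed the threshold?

Week 31–Week 33: $31,600 + $10,040 + $40,090 = $81,730 (over)
Week 32–Week 34: $10,040 + $40,090 + $80,680 = $130,810 (over)
Week 33–Week 35: $40,090 + $80,680 + $72,670 = $193,440 (over)
Week 34–Week 36: $80,680 + $72,670 + $9,120 = $162,470 (over)
Week 35–Week 37: $72,670 + $9,120 + $119,510 = $201,300 (over)
Week 36–Week 38: $9,120 + $119,510 + $16,370 = $145,000 (over)
Week 37–Week 39: $119,510 + $16,370 + $85,240 = $221,120 (over)
Week 38–Week 40: $16,370 + $85,240 + $20,180 = $121,790 (over)
Week 39–Week 41: $85,240 + $20,180 + $1,570 = $106,990 (over)
Week 40–Week 42: $20,180 + $1,570 + $3,510 = $25,260 (under)
Week 41–Week 43: $1,570 + $3,510 + $37,520 = $42,600 (over)
Week 42–Week 44: $3,510 + $37,520 + $73,790 = $114,820 (over)
11 windows exceed the threshold.

11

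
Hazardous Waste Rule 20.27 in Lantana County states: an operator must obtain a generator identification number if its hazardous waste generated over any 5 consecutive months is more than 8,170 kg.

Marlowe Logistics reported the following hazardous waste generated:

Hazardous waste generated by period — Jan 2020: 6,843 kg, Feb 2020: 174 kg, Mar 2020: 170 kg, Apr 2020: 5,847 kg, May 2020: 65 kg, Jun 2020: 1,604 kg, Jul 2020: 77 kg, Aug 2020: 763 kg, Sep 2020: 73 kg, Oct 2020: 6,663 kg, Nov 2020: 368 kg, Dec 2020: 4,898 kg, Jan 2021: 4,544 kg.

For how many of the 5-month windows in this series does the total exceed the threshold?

5

Jan 2020–May 2020: 6,843 kg + 174 kg + 170 kg + 5,847 kg + 65 kg = 13,099 kg (over)
Feb 2020–Jun 2020: 174 kg + 170 kg + 5,847 kg + 65 kg + 1,604 kg = 7,860 kg (under)
Mar 2020–Jul 2020: 170 kg + 5,847 kg + 65 kg + 1,604 kg + 77 kg = 7,763 kg (under)
Apr 2020–Aug 2020: 5,847 kg + 65 kg + 1,604 kg + 77 kg + 763 kg = 8,356 kg (over)
May 2020–Sep 2020: 65 kg + 1,604 kg + 77 kg + 763 kg + 73 kg = 2,582 kg (under)
Jun 2020–Oct 2020: 1,604 kg + 77 kg + 763 kg + 73 kg + 6,663 kg = 9,180 kg (over)
Jul 2020–Nov 2020: 77 kg + 763 kg + 73 kg + 6,663 kg + 368 kg = 7,944 kg (under)
Aug 2020–Dec 2020: 763 kg + 73 kg + 6,663 kg + 368 kg + 4,898 kg = 12,765 kg (over)
Sep 2020–Jan 2021: 73 kg + 6,663 kg + 368 kg + 4,898 kg + 4,544 kg = 16,546 kg (over)
5 windows exceed the threshold.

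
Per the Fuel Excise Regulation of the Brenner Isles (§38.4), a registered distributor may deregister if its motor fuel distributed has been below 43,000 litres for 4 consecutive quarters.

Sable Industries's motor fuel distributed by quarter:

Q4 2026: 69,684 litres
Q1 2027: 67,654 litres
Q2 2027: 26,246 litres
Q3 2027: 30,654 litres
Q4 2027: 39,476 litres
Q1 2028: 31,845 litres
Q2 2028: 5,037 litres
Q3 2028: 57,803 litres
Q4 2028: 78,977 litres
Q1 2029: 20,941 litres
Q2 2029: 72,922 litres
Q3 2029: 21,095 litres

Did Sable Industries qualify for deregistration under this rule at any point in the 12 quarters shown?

Quarters below 43,000 litres: Q2 2027, Q3 2027, Q4 2027, Q1 2028, Q2 2028, Q1 2029, Q3 2029.
Longest run of consecutive quarters below the threshold: 5.
5 ≥ 4, so Sable Industries became eligible.

Yes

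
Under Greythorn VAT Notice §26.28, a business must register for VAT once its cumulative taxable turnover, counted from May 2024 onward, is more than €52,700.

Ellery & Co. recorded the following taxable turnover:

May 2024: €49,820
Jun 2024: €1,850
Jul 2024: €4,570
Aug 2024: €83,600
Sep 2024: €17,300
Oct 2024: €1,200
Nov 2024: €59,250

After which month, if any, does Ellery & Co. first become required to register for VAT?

Jul 2024

Through May 2024: €49,820
Through Jun 2024: €51,670
Through Jul 2024: €56,240 ← exceeds threshold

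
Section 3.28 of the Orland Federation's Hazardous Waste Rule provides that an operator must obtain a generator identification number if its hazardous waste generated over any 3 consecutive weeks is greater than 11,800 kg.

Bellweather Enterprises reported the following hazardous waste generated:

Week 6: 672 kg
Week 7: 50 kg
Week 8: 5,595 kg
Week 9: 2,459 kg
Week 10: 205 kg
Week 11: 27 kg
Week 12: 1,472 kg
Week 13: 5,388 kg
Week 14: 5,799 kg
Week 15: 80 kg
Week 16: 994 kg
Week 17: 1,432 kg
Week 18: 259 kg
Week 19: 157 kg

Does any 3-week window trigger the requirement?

Week 6–Week 8: 672 kg + 50 kg + 5,595 kg = 6,317 kg (under)
Week 7–Week 9: 50 kg + 5,595 kg + 2,459 kg = 8,104 kg (under)
Week 8–Week 10: 5,595 kg + 2,459 kg + 205 kg = 8,259 kg (under)
Week 9–Week 11: 2,459 kg + 205 kg + 27 kg = 2,691 kg (under)
Week 10–Week 12: 205 kg + 27 kg + 1,472 kg = 1,704 kg (under)
Week 11–Week 13: 27 kg + 1,472 kg + 5,388 kg = 6,887 kg (under)
Week 12–Week 14: 1,472 kg + 5,388 kg + 5,799 kg = 12,659 kg (over)
Week 13–Week 15: 5,388 kg + 5,799 kg + 80 kg = 11,267 kg (under)
Week 14–Week 16: 5,799 kg + 80 kg + 994 kg = 6,873 kg (under)
Week 15–Week 17: 80 kg + 994 kg + 1,432 kg = 2,506 kg (under)
Week 16–Week 18: 994 kg + 1,432 kg + 259 kg = 2,685 kg (under)
Week 17–Week 19: 1,432 kg + 259 kg + 157 kg = 1,848 kg (under)
At least one window exceeds 11,800 kg.

Yes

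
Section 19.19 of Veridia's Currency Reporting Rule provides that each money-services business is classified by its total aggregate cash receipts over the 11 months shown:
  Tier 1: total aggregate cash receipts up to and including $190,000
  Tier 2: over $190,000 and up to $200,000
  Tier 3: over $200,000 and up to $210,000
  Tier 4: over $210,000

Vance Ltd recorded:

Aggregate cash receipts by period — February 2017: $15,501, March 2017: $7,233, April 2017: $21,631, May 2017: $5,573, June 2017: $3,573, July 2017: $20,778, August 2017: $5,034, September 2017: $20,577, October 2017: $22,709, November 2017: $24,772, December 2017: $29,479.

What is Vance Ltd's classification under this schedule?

Tier 1

Total aggregate cash receipts: $15,501 + $7,233 + $21,631 + $5,573 + $3,573 + $20,778 + $5,034 + $20,577 + $22,709 + $24,772 + $29,479 = $176,860.
$176,860 ≤ $190,000, so Tier 1 applies.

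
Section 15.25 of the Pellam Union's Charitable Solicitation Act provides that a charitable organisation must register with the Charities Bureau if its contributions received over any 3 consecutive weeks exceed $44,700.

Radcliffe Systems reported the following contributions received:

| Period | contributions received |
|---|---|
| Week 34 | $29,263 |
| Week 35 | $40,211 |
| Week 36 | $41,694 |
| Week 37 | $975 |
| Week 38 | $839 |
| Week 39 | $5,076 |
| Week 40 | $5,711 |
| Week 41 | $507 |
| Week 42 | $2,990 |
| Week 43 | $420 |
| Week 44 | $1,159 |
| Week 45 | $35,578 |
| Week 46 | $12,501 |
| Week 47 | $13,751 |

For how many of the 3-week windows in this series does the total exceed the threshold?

Week 34–Week 36: $29,263 + $40,211 + $41,694 = $111,168 (over)
Week 35–Week 37: $40,211 + $41,694 + $975 = $82,880 (over)
Week 36–Week 38: $41,694 + $975 + $839 = $43,508 (under)
Week 37–Week 39: $975 + $839 + $5,076 = $6,890 (under)
Week 38–Week 40: $839 + $5,076 + $5,711 = $11,626 (under)
Week 39–Week 41: $5,076 + $5,711 + $507 = $11,294 (under)
Week 40–Week 42: $5,711 + $507 + $2,990 = $9,208 (under)
Week 41–Week 43: $507 + $2,990 + $420 = $3,917 (under)
Week 42–Week 44: $2,990 + $420 + $1,159 = $4,569 (under)
Week 43–Week 45: $420 + $1,159 + $35,578 = $37,157 (under)
Week 44–Week 46: $1,159 + $35,578 + $12,501 = $49,238 (over)
Week 45–Week 47: $35,578 + $12,501 + $13,751 = $61,830 (over)
4 windows exceed the threshold.

4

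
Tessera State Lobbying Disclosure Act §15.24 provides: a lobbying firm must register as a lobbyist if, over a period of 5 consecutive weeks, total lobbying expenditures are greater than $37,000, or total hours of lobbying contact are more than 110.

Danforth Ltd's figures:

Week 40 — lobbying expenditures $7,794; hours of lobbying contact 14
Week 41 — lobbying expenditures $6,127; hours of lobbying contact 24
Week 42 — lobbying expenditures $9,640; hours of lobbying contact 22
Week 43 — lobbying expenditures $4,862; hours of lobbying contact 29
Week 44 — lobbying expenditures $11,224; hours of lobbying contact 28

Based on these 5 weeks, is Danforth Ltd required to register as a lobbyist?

Yes

Total lobbying expenditures: $7,794 + $6,127 + $9,640 + $4,862 + $11,224 = $39,647 (> $37,000).
Total hours of lobbying contact: 14 + 24 + 22 + 29 + 28 = 117 (> 110).
The test is 'or': at least one threshold is exceeded.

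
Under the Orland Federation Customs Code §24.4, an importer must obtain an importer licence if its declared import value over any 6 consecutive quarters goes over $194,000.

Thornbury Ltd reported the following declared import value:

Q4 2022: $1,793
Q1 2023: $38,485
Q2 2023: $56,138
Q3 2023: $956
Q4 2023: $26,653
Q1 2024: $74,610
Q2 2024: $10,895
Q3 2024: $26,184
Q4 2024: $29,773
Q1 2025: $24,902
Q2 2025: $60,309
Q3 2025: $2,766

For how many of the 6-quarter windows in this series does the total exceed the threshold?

Q4 2022–Q1 2024: $1,793 + $38,485 + $56,138 + $956 + $26,653 + $74,610 = $198,635 (over)
Q1 2023–Q2 2024: $38,485 + $56,138 + $956 + $26,653 + $74,610 + $10,895 = $207,737 (over)
Q2 2023–Q3 2024: $56,138 + $956 + $26,653 + $74,610 + $10,895 + $26,184 = $195,436 (over)
Q3 2023–Q4 2024: $956 + $26,653 + $74,610 + $10,895 + $26,184 + $29,773 = $169,071 (under)
Q4 2023–Q1 2025: $26,653 + $74,610 + $10,895 + $26,184 + $29,773 + $24,902 = $193,017 (under)
Q1 2024–Q2 2025: $74,610 + $10,895 + $26,184 + $29,773 + $24,902 + $60,309 = $226,673 (over)
Q2 2024–Q3 2025: $10,895 + $26,184 + $29,773 + $24,902 + $60,309 + $2,766 = $154,829 (under)
4 windows exceed the threshold.

4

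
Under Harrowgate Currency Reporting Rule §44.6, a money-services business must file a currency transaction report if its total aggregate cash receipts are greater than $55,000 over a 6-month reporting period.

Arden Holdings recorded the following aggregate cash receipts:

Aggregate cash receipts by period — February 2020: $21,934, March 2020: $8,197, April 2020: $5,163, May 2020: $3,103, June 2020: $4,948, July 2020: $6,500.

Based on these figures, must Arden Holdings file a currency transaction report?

Total aggregate cash receipts: $21,934 + $8,197 + $5,163 + $3,103 + $4,948 + $6,500 = $49,845.
$49,845 ≤ $55,000, so the threshold is not exceeded.

No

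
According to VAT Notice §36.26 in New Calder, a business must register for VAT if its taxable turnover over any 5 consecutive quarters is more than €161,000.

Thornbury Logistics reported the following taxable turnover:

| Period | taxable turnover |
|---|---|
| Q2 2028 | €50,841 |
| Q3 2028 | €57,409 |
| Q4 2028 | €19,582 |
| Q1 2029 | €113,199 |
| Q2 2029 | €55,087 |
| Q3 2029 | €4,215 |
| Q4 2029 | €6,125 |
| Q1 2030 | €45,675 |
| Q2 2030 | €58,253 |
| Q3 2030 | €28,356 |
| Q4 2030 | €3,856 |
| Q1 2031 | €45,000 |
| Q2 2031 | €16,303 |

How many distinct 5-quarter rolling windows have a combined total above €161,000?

Q2 2028–Q2 2029: €50,841 + €57,409 + €19,582 + €113,199 + €55,087 = €296,118 (over)
Q3 2028–Q3 2029: €57,409 + €19,582 + €113,199 + €55,087 + €4,215 = €249,492 (over)
Q4 2028–Q4 2029: €19,582 + €113,199 + €55,087 + €4,215 + €6,125 = €198,208 (over)
Q1 2029–Q1 2030: €113,199 + €55,087 + €4,215 + €6,125 + €45,675 = €224,301 (over)
Q2 2029–Q2 2030: €55,087 + €4,215 + €6,125 + €45,675 + €58,253 = €169,355 (over)
Q3 2029–Q3 2030: €4,215 + €6,125 + €45,675 + €58,253 + €28,356 = €142,624 (under)
Q4 2029–Q4 2030: €6,125 + €45,675 + €58,253 + €28,356 + €3,856 = €142,265 (under)
Q1 2030–Q1 2031: €45,675 + €58,253 + €28,356 + €3,856 + €45,000 = €181,140 (over)
Q2 2030–Q2 2031: €58,253 + €28,356 + €3,856 + €45,000 + €16,303 = €151,768 (under)
6 windows exceed the threshold.

6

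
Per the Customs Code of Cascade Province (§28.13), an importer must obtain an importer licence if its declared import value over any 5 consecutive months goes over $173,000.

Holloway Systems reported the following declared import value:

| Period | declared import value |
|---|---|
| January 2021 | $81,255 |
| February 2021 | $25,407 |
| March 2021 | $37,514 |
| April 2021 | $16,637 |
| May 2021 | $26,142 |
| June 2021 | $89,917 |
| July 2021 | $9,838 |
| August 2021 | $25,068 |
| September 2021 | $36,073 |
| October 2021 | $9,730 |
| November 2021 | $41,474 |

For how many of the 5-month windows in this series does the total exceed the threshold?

4

January 2021–May 2021: $81,255 + $25,407 + $37,514 + $16,637 + $26,142 = $186,955 (over)
February 2021–June 2021: $25,407 + $37,514 + $16,637 + $26,142 + $89,917 = $195,617 (over)
March 2021–July 2021: $37,514 + $16,637 + $26,142 + $89,917 + $9,838 = $180,048 (over)
April 2021–August 2021: $16,637 + $26,142 + $89,917 + $9,838 + $25,068 = $167,602 (under)
May 2021–September 2021: $26,142 + $89,917 + $9,838 + $25,068 + $36,073 = $187,038 (over)
June 2021–October 2021: $89,917 + $9,838 + $25,068 + $36,073 + $9,730 = $170,626 (under)
July 2021–November 2021: $9,838 + $25,068 + $36,073 + $9,730 + $41,474 = $122,183 (under)
4 windows exceed the threshold.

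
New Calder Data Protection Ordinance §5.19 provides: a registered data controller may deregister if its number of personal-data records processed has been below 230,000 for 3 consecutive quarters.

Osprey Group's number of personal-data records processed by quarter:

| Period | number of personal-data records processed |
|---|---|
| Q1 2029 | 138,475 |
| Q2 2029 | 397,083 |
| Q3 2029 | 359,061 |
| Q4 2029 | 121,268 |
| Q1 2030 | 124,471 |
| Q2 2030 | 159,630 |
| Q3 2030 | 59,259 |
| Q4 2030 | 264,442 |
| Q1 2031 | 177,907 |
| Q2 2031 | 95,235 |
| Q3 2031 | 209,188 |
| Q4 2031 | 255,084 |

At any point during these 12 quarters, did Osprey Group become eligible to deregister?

Yes

Quarters below 230,000: Q1 2029, Q4 2029, Q1 2030, Q2 2030, Q3 2030, Q1 2031, Q2 2031, Q3 2031.
Longest run of consecutive quarters below the threshold: 4.
4 ≥ 3, so Osprey Group became eligible.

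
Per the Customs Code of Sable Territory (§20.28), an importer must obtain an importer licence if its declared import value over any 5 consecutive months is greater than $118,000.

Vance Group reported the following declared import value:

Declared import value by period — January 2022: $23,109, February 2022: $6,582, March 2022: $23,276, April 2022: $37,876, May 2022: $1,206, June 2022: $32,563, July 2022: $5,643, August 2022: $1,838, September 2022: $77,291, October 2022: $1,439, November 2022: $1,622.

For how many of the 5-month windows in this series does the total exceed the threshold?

2

January 2022–May 2022: $23,109 + $6,582 + $23,276 + $37,876 + $1,206 = $92,049 (under)
February 2022–June 2022: $6,582 + $23,276 + $37,876 + $1,206 + $32,563 = $101,503 (under)
March 2022–July 2022: $23,276 + $37,876 + $1,206 + $32,563 + $5,643 = $100,564 (under)
April 2022–August 2022: $37,876 + $1,206 + $32,563 + $5,643 + $1,838 = $79,126 (under)
May 2022–September 2022: $1,206 + $32,563 + $5,643 + $1,838 + $77,291 = $118,541 (over)
June 2022–October 2022: $32,563 + $5,643 + $1,838 + $77,291 + $1,439 = $118,774 (over)
July 2022–November 2022: $5,643 + $1,838 + $77,291 + $1,439 + $1,622 = $87,833 (under)
2 windows exceed the threshold.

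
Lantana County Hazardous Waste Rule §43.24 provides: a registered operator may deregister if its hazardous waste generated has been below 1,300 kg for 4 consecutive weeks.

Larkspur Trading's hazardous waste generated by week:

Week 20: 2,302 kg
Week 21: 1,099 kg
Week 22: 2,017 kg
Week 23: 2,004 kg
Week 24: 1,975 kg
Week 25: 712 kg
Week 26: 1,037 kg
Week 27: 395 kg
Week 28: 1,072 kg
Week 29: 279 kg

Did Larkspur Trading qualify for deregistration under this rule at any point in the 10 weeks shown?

Yes

Weeks below 1,300 kg: Week 21, Week 25, Week 26, Week 27, Week 28, Week 29.
Longest run of consecutive weeks below the threshold: 5.
5 ≥ 4, so Larkspur Trading became eligible.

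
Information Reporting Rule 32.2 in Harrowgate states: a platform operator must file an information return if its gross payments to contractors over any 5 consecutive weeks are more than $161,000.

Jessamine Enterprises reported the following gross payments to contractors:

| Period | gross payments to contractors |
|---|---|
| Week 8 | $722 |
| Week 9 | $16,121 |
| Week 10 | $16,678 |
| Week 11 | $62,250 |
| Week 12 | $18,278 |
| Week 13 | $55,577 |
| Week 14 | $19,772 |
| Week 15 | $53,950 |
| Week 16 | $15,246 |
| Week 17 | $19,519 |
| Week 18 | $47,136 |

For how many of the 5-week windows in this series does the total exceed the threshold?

5

Week 8–Week 12: $722 + $16,121 + $16,678 + $62,250 + $18,278 = $114,049 (under)
Week 9–Week 13: $16,121 + $16,678 + $62,250 + $18,278 + $55,577 = $168,904 (over)
Week 10–Week 14: $16,678 + $62,250 + $18,278 + $55,577 + $19,772 = $172,555 (over)
Week 11–Week 15: $62,250 + $18,278 + $55,577 + $19,772 + $53,950 = $209,827 (over)
Week 12–Week 16: $18,278 + $55,577 + $19,772 + $53,950 + $15,246 = $162,823 (over)
Week 13–Week 17: $55,577 + $19,772 + $53,950 + $15,246 + $19,519 = $164,064 (over)
Week 14–Week 18: $19,772 + $53,950 + $15,246 + $19,519 + $47,136 = $155,623 (under)
5 windows exceed the threshold.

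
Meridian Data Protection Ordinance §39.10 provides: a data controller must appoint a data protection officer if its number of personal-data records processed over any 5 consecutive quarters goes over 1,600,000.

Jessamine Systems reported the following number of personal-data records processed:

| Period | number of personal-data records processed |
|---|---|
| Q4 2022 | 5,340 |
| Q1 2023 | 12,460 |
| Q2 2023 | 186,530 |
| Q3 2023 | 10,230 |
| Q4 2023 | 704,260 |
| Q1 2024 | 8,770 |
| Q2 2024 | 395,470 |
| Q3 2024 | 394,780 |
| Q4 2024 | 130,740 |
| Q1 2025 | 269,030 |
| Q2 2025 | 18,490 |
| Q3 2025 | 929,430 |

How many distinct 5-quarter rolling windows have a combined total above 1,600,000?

Q4 2022–Q4 2023: 5,340 + 12,460 + 186,530 + 10,230 + 704,260 = 918,820 (under)
Q1 2023–Q1 2024: 12,460 + 186,530 + 10,230 + 704,260 + 8,770 = 922,250 (under)
Q2 2023–Q2 2024: 186,530 + 10,230 + 704,260 + 8,770 + 395,470 = 1,305,260 (under)
Q3 2023–Q3 2024: 10,230 + 704,260 + 8,770 + 395,470 + 394,780 = 1,513,510 (under)
Q4 2023–Q4 2024: 704,260 + 8,770 + 395,470 + 394,780 + 130,740 = 1,634,020 (over)
Q1 2024–Q1 2025: 8,770 + 395,470 + 394,780 + 130,740 + 269,030 = 1,198,790 (under)
Q2 2024–Q2 2025: 395,470 + 394,780 + 130,740 + 269,030 + 18,490 = 1,208,510 (under)
Q3 2024–Q3 2025: 394,780 + 130,740 + 269,030 + 18,490 + 929,430 = 1,742,470 (over)
2 windows exceed the threshold.

2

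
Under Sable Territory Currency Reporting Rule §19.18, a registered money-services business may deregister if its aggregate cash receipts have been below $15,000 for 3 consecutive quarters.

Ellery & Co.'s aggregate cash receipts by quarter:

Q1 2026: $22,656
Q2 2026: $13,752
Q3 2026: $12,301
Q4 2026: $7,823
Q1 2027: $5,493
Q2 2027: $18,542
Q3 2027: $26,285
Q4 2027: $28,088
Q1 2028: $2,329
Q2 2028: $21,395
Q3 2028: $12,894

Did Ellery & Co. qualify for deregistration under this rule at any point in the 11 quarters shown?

Quarters below $15,000: Q2 2026, Q3 2026, Q4 2026, Q1 2027, Q1 2028, Q3 2028.
Longest run of consecutive quarters below the threshold: 4.
4 ≥ 3, so Ellery & Co. became eligible.

Yes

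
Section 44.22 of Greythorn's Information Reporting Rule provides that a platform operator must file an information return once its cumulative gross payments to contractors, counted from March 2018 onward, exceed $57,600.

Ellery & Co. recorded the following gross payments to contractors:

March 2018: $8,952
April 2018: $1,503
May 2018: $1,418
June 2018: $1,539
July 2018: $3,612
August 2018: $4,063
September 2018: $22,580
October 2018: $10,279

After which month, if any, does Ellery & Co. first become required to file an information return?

Through March 2018: $8,952
Through April 2018: $10,455
Through May 2018: $11,873
Through June 2018: $13,412
Through July 2018: $17,024
Through August 2018: $21,087
Through September 2018: $43,667
Through October 2018: $53,946
Final cumulative total $53,946 ≤ $57,600; the threshold is never exceeded.

Not triggered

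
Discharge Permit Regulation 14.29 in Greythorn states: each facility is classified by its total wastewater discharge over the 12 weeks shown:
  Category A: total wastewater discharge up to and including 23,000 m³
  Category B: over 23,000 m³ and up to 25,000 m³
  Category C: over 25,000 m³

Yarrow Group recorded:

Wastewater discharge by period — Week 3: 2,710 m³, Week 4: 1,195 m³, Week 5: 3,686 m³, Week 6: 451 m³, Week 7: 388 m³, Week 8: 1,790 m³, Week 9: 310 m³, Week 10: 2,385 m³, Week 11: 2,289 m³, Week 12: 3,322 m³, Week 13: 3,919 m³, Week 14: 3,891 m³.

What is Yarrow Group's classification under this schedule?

Category C

Total wastewater discharge: 2,710 m³ + 1,195 m³ + 3,686 m³ + 451 m³ + 388 m³ + 1,790 m³ + 310 m³ + 2,385 m³ + 2,289 m³ + 3,322 m³ + 3,919 m³ + 3,891 m³ = 26,336 m³.
26,336 m³ > 25,000 m³, so Category C applies.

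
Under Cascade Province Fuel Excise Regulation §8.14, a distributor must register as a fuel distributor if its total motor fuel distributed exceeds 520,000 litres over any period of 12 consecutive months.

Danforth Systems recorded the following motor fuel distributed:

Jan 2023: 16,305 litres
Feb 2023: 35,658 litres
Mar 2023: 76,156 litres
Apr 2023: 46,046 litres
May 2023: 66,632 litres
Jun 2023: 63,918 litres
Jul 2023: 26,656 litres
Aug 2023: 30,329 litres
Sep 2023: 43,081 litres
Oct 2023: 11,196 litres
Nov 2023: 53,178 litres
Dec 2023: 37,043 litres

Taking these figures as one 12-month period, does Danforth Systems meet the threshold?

No

Total motor fuel distributed: 16,305 litres + 35,658 litres + 76,156 litres + 46,046 litres + 66,632 litres + 63,918 litres + 26,656 litres + 30,329 litres + 43,081 litres + 11,196 litres + 53,178 litres + 37,043 litres = 506,198 litres.
506,198 litres ≤ 520,000 litres, so the threshold is not exceeded.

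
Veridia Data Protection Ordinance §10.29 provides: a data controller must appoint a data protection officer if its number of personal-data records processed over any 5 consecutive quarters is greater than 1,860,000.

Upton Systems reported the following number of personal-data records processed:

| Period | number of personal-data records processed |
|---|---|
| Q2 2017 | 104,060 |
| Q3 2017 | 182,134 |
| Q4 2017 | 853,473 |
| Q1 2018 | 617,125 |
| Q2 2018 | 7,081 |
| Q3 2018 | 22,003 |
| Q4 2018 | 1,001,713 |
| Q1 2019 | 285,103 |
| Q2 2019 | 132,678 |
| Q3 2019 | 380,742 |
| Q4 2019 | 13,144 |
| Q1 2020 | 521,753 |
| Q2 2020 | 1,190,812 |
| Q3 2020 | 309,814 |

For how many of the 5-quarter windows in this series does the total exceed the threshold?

4

Q2 2017–Q2 2018: 104,060 + 182,134 + 853,473 + 617,125 + 7,081 = 1,763,873 (under)
Q3 2017–Q3 2018: 182,134 + 853,473 + 617,125 + 7,081 + 22,003 = 1,681,816 (under)
Q4 2017–Q4 2018: 853,473 + 617,125 + 7,081 + 22,003 + 1,001,713 = 2,501,395 (over)
Q1 2018–Q1 2019: 617,125 + 7,081 + 22,003 + 1,001,713 + 285,103 = 1,933,025 (over)
Q2 2018–Q2 2019: 7,081 + 22,003 + 1,001,713 + 285,103 + 132,678 = 1,448,578 (under)
Q3 2018–Q3 2019: 22,003 + 1,001,713 + 285,103 + 132,678 + 380,742 = 1,822,239 (under)
Q4 2018–Q4 2019: 1,001,713 + 285,103 + 132,678 + 380,742 + 13,144 = 1,813,380 (under)
Q1 2019–Q1 2020: 285,103 + 132,678 + 380,742 + 13,144 + 521,753 = 1,333,420 (under)
Q2 2019–Q2 2020: 132,678 + 380,742 + 13,144 + 521,753 + 1,190,812 = 2,239,129 (over)
Q3 2019–Q3 2020: 380,742 + 13,144 + 521,753 + 1,190,812 + 309,814 = 2,416,265 (over)
4 windows exceed the threshold.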